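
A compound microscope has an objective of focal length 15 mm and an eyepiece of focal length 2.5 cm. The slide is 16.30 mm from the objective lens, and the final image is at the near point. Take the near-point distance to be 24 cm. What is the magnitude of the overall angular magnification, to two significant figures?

120

Convert to cm: f_obj = 15 mm = 1.5 cm; d_o = 16.30 mm = 1.63 cm.
Objective: 1/d_i = 1/f_obj - 1/d_o = 1/1.5 - 1/1.63 = 0.05317 cm^-1, so d_i = 18.808 cm.
m_obj = -d_i/d_o = -18.808/1.63 = -11.538.
Eyepiece angular magnification (image at near point): M_eye = 1 + D/f_e = 1 + 24/2.5 = 10.600.
Overall M = m_obj x M_eye = (-11.538)(10.600) = -122.31.
|M| = 122.31.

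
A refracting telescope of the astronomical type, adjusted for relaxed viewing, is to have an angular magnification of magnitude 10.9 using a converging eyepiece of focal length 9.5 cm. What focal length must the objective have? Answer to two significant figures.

100 cm

|M| = f_obj/|f_eye|, so f_obj = |M| x |f_eye| = 10.9 x 9.5 = 103.550 cm.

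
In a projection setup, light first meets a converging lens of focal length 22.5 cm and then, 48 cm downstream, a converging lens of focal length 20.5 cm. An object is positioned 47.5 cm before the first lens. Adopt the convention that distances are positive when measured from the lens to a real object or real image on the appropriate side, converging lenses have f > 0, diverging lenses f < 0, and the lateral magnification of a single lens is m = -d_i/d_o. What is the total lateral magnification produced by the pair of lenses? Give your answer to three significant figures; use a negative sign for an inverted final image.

-1.21

First lens: d_i1 = 1/(1/22.5 - 1/47.5) = 42.750 cm.
m_1 = -(42.750)/47.5 = -0.9000.
That image sits 5.250 cm in front of the second lens, so d_o2 = 5.250 cm.
Second lens: d_i2 = 1/(1/20.5 - 1/(5.250)) = -7.057 cm.
m_2 = -(-7.057)/(5.250) = 1.3443.
Overall magnification: m = m_1 m_2 = -1.2098.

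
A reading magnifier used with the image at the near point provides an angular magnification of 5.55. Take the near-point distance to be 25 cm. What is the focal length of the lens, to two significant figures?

5.5 cm

For the image at the near point, M = 1 + D/f.
f = D/(M - 1) = 25/(5.55 - 1) = 5.495 cm.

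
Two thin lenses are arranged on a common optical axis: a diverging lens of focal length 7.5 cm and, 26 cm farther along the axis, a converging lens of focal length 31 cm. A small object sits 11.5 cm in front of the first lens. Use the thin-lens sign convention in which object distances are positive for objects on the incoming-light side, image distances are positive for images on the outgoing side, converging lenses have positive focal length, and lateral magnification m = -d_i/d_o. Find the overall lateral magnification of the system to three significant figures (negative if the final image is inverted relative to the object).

26.6

Lens 1: 1/d_i1 = 1/f_1 - 1/d_o1 = 1/(-7.5) - 1/11.5 = -0.22029 cm^-1, so d_i1 = -4.539 cm.
m_1 = -(-4.539)/11.5 = 0.3947.
With d_i1 < 0 the first image is virtual and lies on the object side; the object distance for lens 2 is d_o2 = 26 - (-4.539) = 30.539 cm.
Lens 2: 1/d_i2 = 1/f_2 - 1/d_o2 = 1/31 - 1/(30.539) = -0.00049 cm^-1, so d_i2 = -2055.743 cm.
m_2 = -(-2055.743)/(30.539) = 67.3143.
The system's lateral magnification is m_1 m_2 = (0.3947)(67.3143) = 26.5714.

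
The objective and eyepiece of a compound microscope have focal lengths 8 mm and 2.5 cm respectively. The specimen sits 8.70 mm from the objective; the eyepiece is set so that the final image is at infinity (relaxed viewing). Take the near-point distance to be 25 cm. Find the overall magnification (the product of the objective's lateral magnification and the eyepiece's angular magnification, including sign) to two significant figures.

Convert to cm: f_obj = 8 mm = 0.8 cm; d_o = 8.70 mm = 0.87 cm.
Objective: 1/d_i = 1/f_obj - 1/d_o = 1/0.8 - 1/0.87 = 0.10057 cm^-1, so d_i = 9.943 cm.
m_obj = -d_i/d_o = -9.943/0.87 = -11.429.
Eyepiece angular magnification (image at infinity): M_eye = D/f_e = 25/2.5 = 10.000.
Overall M = m_obj x M_eye = (-11.429)(10.000) = -114.29.

-110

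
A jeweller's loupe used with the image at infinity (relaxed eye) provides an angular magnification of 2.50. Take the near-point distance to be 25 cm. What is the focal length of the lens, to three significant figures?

10.0 cm

For the image at infinity, M = D/f.
f = D/M = 25/2.5 = 10.000 cm.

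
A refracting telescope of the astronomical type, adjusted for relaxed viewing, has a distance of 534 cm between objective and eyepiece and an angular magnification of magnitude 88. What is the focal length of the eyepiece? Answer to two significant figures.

In normal adjustment the tube length equals f_obj + f_eye and |M| = f_obj/f_eye.
So f_obj = 88 f_eye and 88 f_eye + f_eye = 534 cm, giving f_eye = 534/89 = 6.000 cm and f_obj = 528.000 cm.

6.0 cm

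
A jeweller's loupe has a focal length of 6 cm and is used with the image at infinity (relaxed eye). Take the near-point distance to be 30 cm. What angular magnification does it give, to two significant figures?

M = D/f = 30/6 = 5.000.

5.0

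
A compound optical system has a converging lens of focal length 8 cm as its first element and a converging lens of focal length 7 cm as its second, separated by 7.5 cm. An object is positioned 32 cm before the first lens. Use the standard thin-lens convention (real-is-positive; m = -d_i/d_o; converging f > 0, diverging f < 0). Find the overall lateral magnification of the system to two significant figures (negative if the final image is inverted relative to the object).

Lens 1: 1/d_i1 = 1/f_1 - 1/d_o1 = 1/8 - 1/32 = 0.09375 cm^-1, so d_i1 = 10.667 cm.
m_1 = -(10.667)/32 = -0.3333.
This image would form 10.667 cm past lens 1, i.e. 3.167 cm beyond lens 2, so it is a virtual object for lens 2: d_o2 = 7.5 - 10.667 = -3.167 cm.
Lens 2: 1/d_i2 = 1/f_2 - 1/d_o2 = 1/7 - 1/(-3.167) = 0.45865 cm^-1, so d_i2 = 2.180 cm.
m_2 = -(2.180)/(-3.167) = 0.6885.
Overall magnification: m = m_1 m_2 = -0.2295.

-0.23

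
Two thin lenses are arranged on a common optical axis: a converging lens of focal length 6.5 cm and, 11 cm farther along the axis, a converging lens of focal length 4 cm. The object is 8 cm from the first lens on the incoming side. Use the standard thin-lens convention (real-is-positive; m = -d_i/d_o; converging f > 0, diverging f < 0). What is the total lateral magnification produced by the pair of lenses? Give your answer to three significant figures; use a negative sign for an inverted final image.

-0.627

Applying the thin-lens equation to the first lens, 1/6.5 = 1/8 + 1/d_i1, which gives d_i1 = 34.667 cm.
Its lateral magnification is m_1 = -d_i1/d_o1 = -(34.667)/8 = -4.3333.
Since 34.667 cm > 11 cm, the first image lies past the second lens and serves as a virtual object: d_o2 = L - d_i1 = -23.667 cm.
Applying the thin-lens equation again with f_2 = 4 cm and d_o2 = -23.667 cm gives d_i2 = 3.422 cm.
m_2 = -(3.422)/(-23.667) = 0.1446.
Overall magnification: m = m_1 m_2 = -0.6265.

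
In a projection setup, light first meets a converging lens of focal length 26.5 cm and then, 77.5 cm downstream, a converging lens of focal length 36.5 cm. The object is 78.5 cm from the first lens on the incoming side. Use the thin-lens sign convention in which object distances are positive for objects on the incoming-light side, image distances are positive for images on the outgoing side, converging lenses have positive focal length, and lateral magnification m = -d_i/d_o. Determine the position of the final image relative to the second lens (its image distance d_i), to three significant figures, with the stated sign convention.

Lens 1: 1/d_i1 = 1/f_1 - 1/d_o1 = 1/26.5 - 1/78.5 = 0.02500 cm^-1, so d_i1 = 40.005 cm.
That image sits 37.495 cm in front of the second lens, so d_o2 = 37.495 cm.
Lens 2: 1/d_i2 = 1/f_2 - 1/d_o2 = 1/36.5 - 1/(37.495) = 0.00073 cm^-1, so d_i2 = 1375.186 cm.

1380 cm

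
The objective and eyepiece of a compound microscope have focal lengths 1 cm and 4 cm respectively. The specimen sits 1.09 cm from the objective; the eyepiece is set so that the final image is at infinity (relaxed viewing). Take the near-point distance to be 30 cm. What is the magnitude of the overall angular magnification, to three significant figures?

Objective: 1/d_i = 1/f_obj - 1/d_o = 1/1 - 1/1.09 = 0.08257 cm^-1, so d_i = 12.111 cm.
m_obj = -d_i/d_o = -12.111/1.09 = -11.111.
Eyepiece angular magnification (image at infinity): M_eye = D/f_e = 30/4 = 7.500.
Overall M = m_obj x M_eye = (-11.111)(7.500) = -83.33.
|M| = 83.33.

83.3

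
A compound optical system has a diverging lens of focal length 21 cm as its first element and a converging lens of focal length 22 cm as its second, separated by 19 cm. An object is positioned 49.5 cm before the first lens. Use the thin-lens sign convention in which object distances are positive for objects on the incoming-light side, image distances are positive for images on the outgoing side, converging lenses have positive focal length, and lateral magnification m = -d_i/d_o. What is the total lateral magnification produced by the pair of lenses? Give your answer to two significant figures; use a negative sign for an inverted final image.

Applying the thin-lens equation to the first lens, 1/(-21) = 1/49.5 + 1/d_i1, which gives d_i1 = -14.745 cm.
Its lateral magnification is m_1 = -d_i1/d_o1 = -(-14.745)/49.5 = 0.2979.
The intermediate image is virtual, 14.745 cm to the left of lens 1, so d_o2 = L - d_i1 = 19 - (-14.745) = 33.745 cm.
Applying the thin-lens equation again with f_2 = 22 cm and d_o2 = 33.745 cm gives d_i2 = 63.210 cm.
m_2 = -(63.210)/(33.745) = -1.8732.
Overall magnification: m = m_1 m_2 = -0.5580.

-0.56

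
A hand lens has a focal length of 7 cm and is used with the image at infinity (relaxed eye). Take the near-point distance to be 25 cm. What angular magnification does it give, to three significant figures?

M = D/f = 25/7 = 3.571.

3.57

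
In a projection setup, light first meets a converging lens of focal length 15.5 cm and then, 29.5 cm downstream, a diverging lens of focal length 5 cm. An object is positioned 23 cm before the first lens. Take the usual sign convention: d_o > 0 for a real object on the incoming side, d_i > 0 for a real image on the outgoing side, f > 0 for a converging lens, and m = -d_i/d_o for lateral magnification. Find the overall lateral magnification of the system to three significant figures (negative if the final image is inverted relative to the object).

0.793

Applying the thin-lens equation to the first lens, 1/15.5 = 1/23 + 1/d_i1, which gives d_i1 = 47.533 cm.
Its lateral magnification is m_1 = -d_i1/d_o1 = -(47.533)/23 = -2.0667.
This image would form 47.533 cm past lens 1, i.e. 18.033 cm beyond lens 2, so it is a virtual object for lens 2: d_o2 = 29.5 - 47.533 = -18.033 cm.
Applying the thin-lens equation again with f_2 = -5 cm and d_o2 = -18.033 cm gives d_i2 = -6.918 cm.
m_2 = -(-6.918)/(-18.033) = -0.3836.
The system's lateral magnification is m_1 m_2 = (-2.0667)(-0.3836) = 0.7928.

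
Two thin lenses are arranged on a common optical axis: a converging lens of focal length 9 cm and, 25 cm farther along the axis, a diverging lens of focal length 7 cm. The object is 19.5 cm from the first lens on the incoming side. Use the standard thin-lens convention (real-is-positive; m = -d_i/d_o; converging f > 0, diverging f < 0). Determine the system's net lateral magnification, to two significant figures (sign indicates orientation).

First lens: d_i1 = 1/(1/9 - 1/19.5) = 16.714 cm.
m_1 = -(16.714)/19.5 = -0.8571.
That image sits 8.286 cm in front of the second lens, so d_o2 = 8.286 cm.
Second lens: d_i2 = 1/(1/(-7) - 1/(8.286)) = -3.794 cm.
m_2 = -(-3.794)/(8.286) = 0.4579.
Total m = m_1 x m_2 = (-0.8571)(0.4579) = -0.3925.

-0.39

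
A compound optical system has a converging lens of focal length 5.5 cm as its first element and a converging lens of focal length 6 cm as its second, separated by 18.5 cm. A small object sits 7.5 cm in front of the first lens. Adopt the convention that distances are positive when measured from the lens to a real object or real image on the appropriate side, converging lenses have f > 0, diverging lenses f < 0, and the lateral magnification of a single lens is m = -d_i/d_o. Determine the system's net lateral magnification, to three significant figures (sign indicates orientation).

Applying the thin-lens equation to the first lens, 1/5.5 = 1/7.5 + 1/d_i1, which gives d_i1 = 20.625 cm.
Its lateral magnification is m_1 = -d_i1/d_o1 = -(20.625)/7.5 = -2.7500.
This image would form 20.625 cm past lens 1, i.e. 2.125 cm beyond lens 2, so it is a virtual object for lens 2: d_o2 = 18.5 - 20.625 = -2.125 cm.
Applying the thin-lens equation again with f_2 = 6 cm and d_o2 = -2.125 cm gives d_i2 = 1.569 cm.
m_2 = -(1.569)/(-2.125) = 0.7385.
Total m = m_1 x m_2 = (-2.7500)(0.7385) = -2.0308.

-2.03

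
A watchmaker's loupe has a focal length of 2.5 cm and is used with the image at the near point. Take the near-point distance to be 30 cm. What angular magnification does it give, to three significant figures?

13.0

M = 1 + D/f = 1 + 30/2.5 = 13.000.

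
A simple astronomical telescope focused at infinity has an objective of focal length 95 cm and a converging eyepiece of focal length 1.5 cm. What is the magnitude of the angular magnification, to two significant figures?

63

|M| = f_obj/|f_eye| = 95/1.5 = 63.333.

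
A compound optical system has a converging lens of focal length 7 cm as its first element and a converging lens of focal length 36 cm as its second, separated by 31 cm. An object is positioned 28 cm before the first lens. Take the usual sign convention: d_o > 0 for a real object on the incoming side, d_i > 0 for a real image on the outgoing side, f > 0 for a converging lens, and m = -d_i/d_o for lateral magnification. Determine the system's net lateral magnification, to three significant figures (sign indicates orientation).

-0.837

First lens: d_i1 = 1/(1/7 - 1/28) = 9.333 cm.
m_1 = -(9.333)/28 = -0.3333.
The intermediate image is 9.333 cm to the right of lens 1, so d_o2 = L - d_i1 = 31 - 9.333 = 21.667 cm.
Second lens: d_i2 = 1/(1/36 - 1/(21.667)) = -54.419 cm.
m_2 = -(-54.419)/(21.667) = 2.5116.
Total m = m_1 x m_2 = (-0.3333)(2.5116) = -0.8372.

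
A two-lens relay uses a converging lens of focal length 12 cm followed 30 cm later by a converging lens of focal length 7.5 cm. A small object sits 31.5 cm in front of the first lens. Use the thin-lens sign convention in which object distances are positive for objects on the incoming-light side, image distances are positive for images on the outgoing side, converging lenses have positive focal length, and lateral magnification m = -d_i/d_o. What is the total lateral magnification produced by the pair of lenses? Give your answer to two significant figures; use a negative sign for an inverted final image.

Applying the thin-lens equation to the first lens, 1/12 = 1/31.5 + 1/d_i1, which gives d_i1 = 19.385 cm.
Its lateral magnification is m_1 = -d_i1/d_o1 = -(19.385)/31.5 = -0.6154.
Object distance for lens 2: d_o2 = 30 - 19.385 = 10.615 cm.
Applying the thin-lens equation again with f_2 = 7.5 cm and d_o2 = 10.615 cm gives d_i2 = 25.556 cm.
m_2 = -(25.556)/(10.615) = -2.4074.
The system's lateral magnification is m_1 m_2 = (-0.6154)(-2.4074) = 1.4815.

1.5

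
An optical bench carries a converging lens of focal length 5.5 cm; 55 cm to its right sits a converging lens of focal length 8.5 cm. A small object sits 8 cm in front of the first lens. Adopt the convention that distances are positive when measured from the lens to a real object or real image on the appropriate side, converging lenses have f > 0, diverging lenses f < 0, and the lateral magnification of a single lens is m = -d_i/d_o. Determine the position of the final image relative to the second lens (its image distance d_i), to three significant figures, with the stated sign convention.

Applying the thin-lens equation to the first lens, 1/5.5 = 1/8 + 1/d_i1, which gives d_i1 = 17.600 cm.
The intermediate image is 17.600 cm to the right of lens 1, so d_o2 = L - d_i1 = 55 - 17.600 = 37.400 cm.
Applying the thin-lens equation again with f_2 = 8.5 cm and d_o2 = 37.400 cm gives d_i2 = 11.000 cm.

11.0 cm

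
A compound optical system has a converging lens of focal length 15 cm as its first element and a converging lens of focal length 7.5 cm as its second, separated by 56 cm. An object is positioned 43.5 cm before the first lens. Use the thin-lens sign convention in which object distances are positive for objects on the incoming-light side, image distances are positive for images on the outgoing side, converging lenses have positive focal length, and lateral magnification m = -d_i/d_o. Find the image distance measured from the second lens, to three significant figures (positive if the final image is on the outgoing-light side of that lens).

9.70 cm

Lens 1: 1/d_i1 = 1/f_1 - 1/d_o1 = 1/15 - 1/43.5 = 0.04368 cm^-1, so d_i1 = 22.895 cm.
Object distance for lens 2: d_o2 = 56 - 22.895 = 33.105 cm.
Lens 2: 1/d_i2 = 1/f_2 - 1/d_o2 = 1/7.5 - 1/(33.105) = 0.10313 cm^-1, so d_i2 = 9.697 cm.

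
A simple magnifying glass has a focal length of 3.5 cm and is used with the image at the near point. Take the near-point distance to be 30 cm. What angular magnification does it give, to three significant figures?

M = 1 + D/f = 1 + 30/3.5 = 9.571.

9.57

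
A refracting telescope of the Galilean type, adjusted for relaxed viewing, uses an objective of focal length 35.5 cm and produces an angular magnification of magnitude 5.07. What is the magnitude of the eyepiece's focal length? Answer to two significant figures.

|M| = f_obj/|f_eye|, so |f_eye| = f_obj/|M| = 35.5/5.07 = 7.002 cm.
(The eyepiece is diverging, so its signed focal length is -7.002 cm.)

7.0 cm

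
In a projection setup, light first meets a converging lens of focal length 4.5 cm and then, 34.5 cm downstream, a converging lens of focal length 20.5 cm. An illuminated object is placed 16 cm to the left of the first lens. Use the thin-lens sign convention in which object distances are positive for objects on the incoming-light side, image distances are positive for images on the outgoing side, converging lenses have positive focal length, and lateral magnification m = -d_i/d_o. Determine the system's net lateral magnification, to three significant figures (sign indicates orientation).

1.04

Applying the thin-lens equation to the first lens, 1/4.5 = 1/16 + 1/d_i1, which gives d_i1 = 6.261 cm.
Its lateral magnification is m_1 = -d_i1/d_o1 = -(6.261)/16 = -0.3913.
Object distance for lens 2: d_o2 = 34.5 - 6.261 = 28.239 cm.
Applying the thin-lens equation again with f_2 = 20.5 cm and d_o2 = 28.239 cm gives d_i2 = 74.802 cm.
m_2 = -(74.802)/(28.239) = -2.6489.
Overall magnification: m = m_1 m_2 = 1.0365.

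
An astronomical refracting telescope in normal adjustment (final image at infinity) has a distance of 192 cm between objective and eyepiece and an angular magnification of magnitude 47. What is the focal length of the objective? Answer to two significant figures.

190 cm

In normal adjustment the tube length equals f_obj + f_eye and |M| = f_obj/f_eye.
So f_obj = 47 f_eye and 47 f_eye + f_eye = 192 cm, giving f_eye = 192/48 = 4.000 cm and f_obj = 188.000 cm.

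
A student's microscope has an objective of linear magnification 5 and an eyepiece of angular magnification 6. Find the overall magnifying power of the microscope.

The overall magnification of a compound microscope is the product of the objective and eyepiece magnifications:
M = M_obj x M_eye = 5 x 6 = 30.

30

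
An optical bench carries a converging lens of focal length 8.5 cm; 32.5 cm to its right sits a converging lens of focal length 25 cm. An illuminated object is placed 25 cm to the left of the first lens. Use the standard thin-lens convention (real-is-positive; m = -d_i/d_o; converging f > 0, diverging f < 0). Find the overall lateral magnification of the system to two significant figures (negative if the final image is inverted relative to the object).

-2.4

Applying the thin-lens equation to the first lens, 1/8.5 = 1/25 + 1/d_i1, which gives d_i1 = 12.879 cm.
Its lateral magnification is m_1 = -d_i1/d_o1 = -(12.879)/25 = -0.5152.
The intermediate image is 12.879 cm to the right of lens 1, so d_o2 = L - d_i1 = 32.5 - 12.879 = 19.621 cm.
Applying the thin-lens equation again with f_2 = 25 cm and d_o2 = 19.621 cm gives d_i2 = -91.197 cm.
m_2 = -(-91.197)/(19.621) = 4.6479.
The system's lateral magnification is m_1 m_2 = (-0.5152)(4.6479) = -2.3944.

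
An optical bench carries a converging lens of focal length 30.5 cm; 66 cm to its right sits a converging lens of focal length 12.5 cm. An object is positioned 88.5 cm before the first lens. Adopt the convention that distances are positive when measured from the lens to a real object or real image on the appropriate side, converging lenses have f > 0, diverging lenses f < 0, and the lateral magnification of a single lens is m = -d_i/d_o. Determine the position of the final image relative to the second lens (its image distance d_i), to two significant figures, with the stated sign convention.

Lens 1: 1/d_i1 = 1/f_1 - 1/d_o1 = 1/30.5 - 1/88.5 = 0.02149 cm^-1, so d_i1 = 46.539 cm.
Object distance for lens 2: d_o2 = 66 - 46.539 = 19.461 cm.
Lens 2: 1/d_i2 = 1/f_2 - 1/d_o2 = 1/12.5 - 1/(19.461) = 0.02862 cm^-1, so d_i2 = 34.946 cm.

35 cm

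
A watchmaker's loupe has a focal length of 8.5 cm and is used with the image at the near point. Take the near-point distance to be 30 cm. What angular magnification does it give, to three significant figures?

4.53

M = 1 + D/f = 1 + 30/8.5 = 4.529.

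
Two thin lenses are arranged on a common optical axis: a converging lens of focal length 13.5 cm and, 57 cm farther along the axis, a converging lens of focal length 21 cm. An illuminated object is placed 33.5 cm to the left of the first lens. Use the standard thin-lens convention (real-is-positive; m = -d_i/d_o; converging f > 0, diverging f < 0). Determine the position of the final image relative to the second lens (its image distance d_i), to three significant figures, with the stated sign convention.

53.9 cm

Lens 1: 1/d_i1 = 1/f_1 - 1/d_o1 = 1/13.5 - 1/33.5 = 0.04422 cm^-1, so d_i1 = 22.613 cm.
That image sits 34.387 cm in front of the second lens, so d_o2 = 34.387 cm.
Lens 2: 1/d_i2 = 1/f_2 - 1/d_o2 = 1/21 - 1/(34.387) = 0.01854 cm^-1, so d_i2 = 53.941 cm.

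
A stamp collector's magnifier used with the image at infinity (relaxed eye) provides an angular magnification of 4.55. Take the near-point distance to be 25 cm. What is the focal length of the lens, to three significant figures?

5.49 cm

For the image at infinity, M = D/f.
f = D/M = 25/4.55 = 5.495 cm.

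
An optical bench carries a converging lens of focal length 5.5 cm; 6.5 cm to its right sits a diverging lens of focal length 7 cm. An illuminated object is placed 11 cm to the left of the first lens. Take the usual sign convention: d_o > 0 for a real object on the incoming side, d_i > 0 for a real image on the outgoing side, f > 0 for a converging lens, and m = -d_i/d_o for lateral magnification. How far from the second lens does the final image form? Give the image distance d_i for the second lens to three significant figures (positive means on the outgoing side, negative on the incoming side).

12.6 cm

Applying the thin-lens equation to the first lens, 1/5.5 = 1/11 + 1/d_i1, which gives d_i1 = 11.000 cm.
Since 11.000 cm > 6.5 cm, the first image lies past the second lens and serves as a virtual object: d_o2 = L - d_i1 = -4.500 cm.
Applying the thin-lens equation again with f_2 = -7 cm and d_o2 = -4.500 cm gives d_i2 = 12.600 cm.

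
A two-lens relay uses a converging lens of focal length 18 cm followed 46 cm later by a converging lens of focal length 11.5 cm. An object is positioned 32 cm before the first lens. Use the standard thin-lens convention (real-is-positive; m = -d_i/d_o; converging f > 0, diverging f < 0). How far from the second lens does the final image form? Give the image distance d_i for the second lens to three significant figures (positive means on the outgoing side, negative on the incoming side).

Lens 1: 1/d_i1 = 1/f_1 - 1/d_o1 = 1/18 - 1/32 = 0.02431 cm^-1, so d_i1 = 41.143 cm.
That image sits 4.857 cm in front of the second lens, so d_o2 = 4.857 cm.
Lens 2: 1/d_i2 = 1/f_2 - 1/d_o2 = 1/11.5 - 1/(4.857) = -0.11893 cm^-1, so d_i2 = -8.409 cm.

-8.41 cm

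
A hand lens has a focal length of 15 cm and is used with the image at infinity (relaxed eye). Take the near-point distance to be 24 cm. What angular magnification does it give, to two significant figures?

M = D/f = 24/15 = 1.600.

1.6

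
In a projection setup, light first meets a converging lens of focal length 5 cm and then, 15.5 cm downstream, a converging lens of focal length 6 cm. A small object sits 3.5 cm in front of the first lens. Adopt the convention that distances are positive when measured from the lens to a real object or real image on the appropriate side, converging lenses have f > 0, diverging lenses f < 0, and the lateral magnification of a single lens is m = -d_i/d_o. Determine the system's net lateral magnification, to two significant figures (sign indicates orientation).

First lens: d_i1 = 1/(1/5 - 1/3.5) = -11.667 cm.
m_1 = -(-11.667)/3.5 = 3.3333.
The intermediate image is virtual, 11.667 cm to the left of lens 1, so d_o2 = L - d_i1 = 15.5 - (-11.667) = 27.167 cm.
Second lens: d_i2 = 1/(1/6 - 1/(27.167)) = 7.701 cm.
m_2 = -(7.701)/(27.167) = -0.2835.
Overall magnification: m = m_1 m_2 = -0.9449.

-0.94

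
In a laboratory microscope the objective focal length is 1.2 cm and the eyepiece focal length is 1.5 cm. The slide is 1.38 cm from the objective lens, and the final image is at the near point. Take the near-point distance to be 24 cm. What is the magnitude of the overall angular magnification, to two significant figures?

110

Objective: 1/d_i = 1/f_obj - 1/d_o = 1/1.2 - 1/1.38 = 0.10870 cm^-1, so d_i = 9.200 cm.
m_obj = -d_i/d_o = -9.200/1.38 = -6.667.
Eyepiece angular magnification (image at near point): M_eye = 1 + D/f_e = 1 + 24/1.5 = 17.000.
Overall M = m_obj x M_eye = (-6.667)(17.000) = -113.33.
|M| = 113.33.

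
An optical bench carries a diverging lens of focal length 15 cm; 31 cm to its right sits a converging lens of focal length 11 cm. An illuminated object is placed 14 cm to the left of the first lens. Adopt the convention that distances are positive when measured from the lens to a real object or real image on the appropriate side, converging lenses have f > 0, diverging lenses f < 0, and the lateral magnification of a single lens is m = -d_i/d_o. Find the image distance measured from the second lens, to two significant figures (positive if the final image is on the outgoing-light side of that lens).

15 cm

Applying the thin-lens equation to the first lens, 1/(-15) = 1/14 + 1/d_i1, which gives d_i1 = -7.241 cm.
With d_i1 < 0 the first image is virtual and lies on the object side; the object distance for lens 2 is d_o2 = 31 - (-7.241) = 38.241 cm.
Applying the thin-lens equation again with f_2 = 11 cm and d_o2 = 38.241 cm gives d_i2 = 15.442 cm.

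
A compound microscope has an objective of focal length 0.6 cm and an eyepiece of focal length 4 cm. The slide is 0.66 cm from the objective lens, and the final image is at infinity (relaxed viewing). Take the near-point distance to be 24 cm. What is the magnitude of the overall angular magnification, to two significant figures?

60

Objective: 1/d_i = 1/f_obj - 1/d_o = 1/0.6 - 1/0.66 = 0.15152 cm^-1, so d_i = 6.600 cm.
m_obj = -d_i/d_o = -6.600/0.66 = -10.000.
Eyepiece angular magnification (image at infinity): M_eye = D/f_e = 24/4 = 6.000.
Overall M = m_obj x M_eye = (-10.000)(6.000) = -60.00.
|M| = 60.00.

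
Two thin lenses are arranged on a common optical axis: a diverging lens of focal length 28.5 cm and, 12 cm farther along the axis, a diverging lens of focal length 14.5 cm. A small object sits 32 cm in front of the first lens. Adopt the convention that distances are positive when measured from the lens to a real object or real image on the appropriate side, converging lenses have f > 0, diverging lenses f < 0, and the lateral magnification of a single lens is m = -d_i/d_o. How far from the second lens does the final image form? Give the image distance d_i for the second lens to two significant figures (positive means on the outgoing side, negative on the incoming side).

First lens: d_i1 = 1/(1/(-28.5) - 1/32) = -15.074 cm.
The intermediate image is virtual, 15.074 cm to the left of lens 1, so d_o2 = L - d_i1 = 12 - (-15.074) = 27.074 cm.
Second lens: d_i2 = 1/(1/(-14.5) - 1/(27.074)) = -9.443 cm.

-9.4 cm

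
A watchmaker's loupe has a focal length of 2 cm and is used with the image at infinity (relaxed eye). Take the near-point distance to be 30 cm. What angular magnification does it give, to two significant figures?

15

M = D/f = 30/2 = 15.000.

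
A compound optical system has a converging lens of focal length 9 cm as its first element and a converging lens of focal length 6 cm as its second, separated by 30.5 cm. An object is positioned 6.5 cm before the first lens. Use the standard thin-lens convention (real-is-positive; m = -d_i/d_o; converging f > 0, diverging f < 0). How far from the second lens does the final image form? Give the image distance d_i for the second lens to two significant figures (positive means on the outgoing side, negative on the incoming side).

6.8 cm

First lens: d_i1 = 1/(1/9 - 1/6.5) = -23.400 cm.
With d_i1 < 0 the first image is virtual and lies on the object side; the object distance for lens 2 is d_o2 = 30.5 - (-23.400) = 53.900 cm.
Second lens: d_i2 = 1/(1/6 - 1/(53.900)) = 6.752 cm.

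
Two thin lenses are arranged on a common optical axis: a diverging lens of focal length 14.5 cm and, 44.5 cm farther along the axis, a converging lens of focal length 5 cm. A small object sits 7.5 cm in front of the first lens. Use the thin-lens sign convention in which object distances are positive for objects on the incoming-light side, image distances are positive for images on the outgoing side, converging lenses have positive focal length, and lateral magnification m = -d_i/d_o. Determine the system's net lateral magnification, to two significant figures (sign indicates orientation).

Applying the thin-lens equation to the first lens, 1/(-14.5) = 1/7.5 + 1/d_i1, which gives d_i1 = -4.943 cm.
Its lateral magnification is m_1 = -d_i1/d_o1 = -(-4.943)/7.5 = 0.6591.
The intermediate image is virtual, 4.943 cm to the left of lens 1, so d_o2 = L - d_i1 = 44.5 - (-4.943) = 49.443 cm.
Applying the thin-lens equation again with f_2 = 5 cm and d_o2 = 49.443 cm gives d_i2 = 5.563 cm.
m_2 = -(5.563)/(49.443) = -0.1125.
The system's lateral magnification is m_1 m_2 = (0.6591)(-0.1125) = -0.0741.

-0.074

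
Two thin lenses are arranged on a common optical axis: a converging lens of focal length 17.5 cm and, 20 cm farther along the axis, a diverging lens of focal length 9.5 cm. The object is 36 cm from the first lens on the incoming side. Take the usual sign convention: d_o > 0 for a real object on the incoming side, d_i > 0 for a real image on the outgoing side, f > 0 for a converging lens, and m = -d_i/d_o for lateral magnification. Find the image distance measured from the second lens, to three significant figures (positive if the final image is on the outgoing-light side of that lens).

-29.3 cm

Applying the thin-lens equation to the first lens, 1/17.5 = 1/36 + 1/d_i1, which gives d_i1 = 34.054 cm.
Since 34.054 cm > 20 cm, the first image lies past the second lens and serves as a virtual object: d_o2 = L - d_i1 = -14.054 cm.
Applying the thin-lens equation again with f_2 = -9.5 cm and d_o2 = -14.054 cm gives d_i2 = -29.318 cm.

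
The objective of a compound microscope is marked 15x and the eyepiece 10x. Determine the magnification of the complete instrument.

150

The overall magnification of a compound microscope is the product of the objective and eyepiece magnifications:
M = M_obj x M_eye = 15 x 10 = 150.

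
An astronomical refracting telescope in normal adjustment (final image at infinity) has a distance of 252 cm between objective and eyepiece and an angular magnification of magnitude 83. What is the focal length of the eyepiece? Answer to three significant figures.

In normal adjustment the tube length equals f_obj + f_eye and |M| = f_obj/f_eye.
So f_obj = 83 f_eye and 83 f_eye + f_eye = 252 cm, giving f_eye = 252/84 = 3.000 cm and f_obj = 249.000 cm.

3.00 cm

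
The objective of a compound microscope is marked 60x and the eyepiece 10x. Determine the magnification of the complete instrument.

The overall magnification of a compound microscope is the product of the objective and eyepiece magnifications:
M = M_obj x M_eye = 60 x 10 = 600.

600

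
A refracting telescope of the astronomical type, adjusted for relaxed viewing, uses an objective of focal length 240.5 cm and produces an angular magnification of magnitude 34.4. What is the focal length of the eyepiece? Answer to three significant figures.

6.99 cm

|M| = f_obj/f_eye, so f_eye = f_obj/|M| = 240.5/34.4 = 6.991 cm.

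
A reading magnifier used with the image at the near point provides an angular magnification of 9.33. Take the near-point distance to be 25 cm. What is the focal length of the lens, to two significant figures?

3.0 cm

For the image at the near point, M = 1 + D/f.
f = D/(M - 1) = 25/(9.33 - 1) = 3.001 cm.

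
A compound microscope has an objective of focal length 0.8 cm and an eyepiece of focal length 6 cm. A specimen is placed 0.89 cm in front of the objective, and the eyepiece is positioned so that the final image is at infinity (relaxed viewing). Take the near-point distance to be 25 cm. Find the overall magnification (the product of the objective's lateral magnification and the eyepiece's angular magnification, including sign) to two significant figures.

-37

Objective: 1/d_i = 1/f_obj - 1/d_o = 1/0.8 - 1/0.89 = 0.12640 cm^-1, so d_i = 7.911 cm.
m_obj = -d_i/d_o = -7.911/0.89 = -8.889.
Eyepiece angular magnification (image at infinity): M_eye = D/f_e = 25/6 = 4.167.
Overall M = m_obj x M_eye = (-8.889)(4.167) = -37.04.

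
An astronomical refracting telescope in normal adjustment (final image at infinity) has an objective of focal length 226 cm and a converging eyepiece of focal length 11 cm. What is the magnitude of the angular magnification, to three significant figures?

|M| = f_obj/|f_eye| = 226/11 = 20.545.

20.5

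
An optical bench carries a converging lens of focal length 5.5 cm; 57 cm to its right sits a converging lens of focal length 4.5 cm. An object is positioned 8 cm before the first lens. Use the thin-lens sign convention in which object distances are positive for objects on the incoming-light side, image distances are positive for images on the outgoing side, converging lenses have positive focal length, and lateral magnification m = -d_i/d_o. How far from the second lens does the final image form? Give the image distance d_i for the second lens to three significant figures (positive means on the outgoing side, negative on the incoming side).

5.08 cm

First lens: d_i1 = 1/(1/5.5 - 1/8) = 17.600 cm.
Object distance for lens 2: d_o2 = 57 - 17.600 = 39.400 cm.
Second lens: d_i2 = 1/(1/4.5 - 1/(39.400)) = 5.080 cm.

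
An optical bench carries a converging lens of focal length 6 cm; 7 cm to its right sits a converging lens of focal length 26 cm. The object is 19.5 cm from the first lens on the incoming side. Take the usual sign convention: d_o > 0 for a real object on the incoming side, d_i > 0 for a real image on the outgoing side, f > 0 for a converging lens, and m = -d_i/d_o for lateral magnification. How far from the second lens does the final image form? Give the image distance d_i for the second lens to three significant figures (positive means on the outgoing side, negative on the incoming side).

1.57 cm

First lens: d_i1 = 1/(1/6 - 1/19.5) = 8.667 cm.
Since 8.667 cm > 7 cm, the first image lies past the second lens and serves as a virtual object: d_o2 = L - d_i1 = -1.667 cm.
Second lens: d_i2 = 1/(1/26 - 1/(-1.667)) = 1.566 cm.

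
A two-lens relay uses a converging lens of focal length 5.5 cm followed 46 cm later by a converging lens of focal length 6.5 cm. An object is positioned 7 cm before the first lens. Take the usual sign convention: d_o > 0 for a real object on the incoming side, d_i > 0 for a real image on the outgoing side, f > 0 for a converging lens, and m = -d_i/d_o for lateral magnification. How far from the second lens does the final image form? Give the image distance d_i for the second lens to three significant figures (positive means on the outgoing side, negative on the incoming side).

9.55 cm

Lens 1: 1/d_i1 = 1/f_1 - 1/d_o1 = 1/5.5 - 1/7 = 0.03896 cm^-1, so d_i1 = 25.667 cm.
That image sits 20.333 cm in front of the second lens, so d_o2 = 20.333 cm.
Lens 2: 1/d_i2 = 1/f_2 - 1/d_o2 = 1/6.5 - 1/(20.333) = 0.10467 cm^-1, so d_i2 = 9.554 cm.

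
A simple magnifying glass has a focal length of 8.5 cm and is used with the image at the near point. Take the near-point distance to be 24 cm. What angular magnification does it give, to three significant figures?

M = 1 + D/f = 1 + 24/8.5 = 3.824.

3.82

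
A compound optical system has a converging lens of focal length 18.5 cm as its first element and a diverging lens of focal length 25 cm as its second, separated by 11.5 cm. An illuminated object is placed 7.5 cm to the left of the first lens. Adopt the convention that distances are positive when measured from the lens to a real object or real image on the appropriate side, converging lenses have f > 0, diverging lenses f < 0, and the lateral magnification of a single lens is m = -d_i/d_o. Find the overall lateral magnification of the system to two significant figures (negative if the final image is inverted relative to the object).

0.86

First lens: d_i1 = 1/(1/18.5 - 1/7.5) = -12.614 cm.
m_1 = -(-12.614)/7.5 = 1.6818.
The intermediate image is virtual, 12.614 cm to the left of lens 1, so d_o2 = L - d_i1 = 11.5 - (-12.614) = 24.114 cm.
Second lens: d_i2 = 1/(1/(-25) - 1/(24.114)) = -12.274 cm.
m_2 = -(-12.274)/(24.114) = 0.5090.
The system's lateral magnification is m_1 m_2 = (1.6818)(0.5090) = 0.8561.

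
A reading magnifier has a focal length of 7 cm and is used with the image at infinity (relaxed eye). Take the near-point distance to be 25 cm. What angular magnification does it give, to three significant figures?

M = D/f = 25/7 = 3.571.

3.57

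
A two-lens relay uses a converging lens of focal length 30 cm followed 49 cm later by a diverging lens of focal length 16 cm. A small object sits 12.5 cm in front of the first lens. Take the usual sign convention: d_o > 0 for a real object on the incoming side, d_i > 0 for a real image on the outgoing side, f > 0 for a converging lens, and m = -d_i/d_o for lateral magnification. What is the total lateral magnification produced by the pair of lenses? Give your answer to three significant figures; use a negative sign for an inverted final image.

0.317

Lens 1: 1/d_i1 = 1/f_1 - 1/d_o1 = 1/30 - 1/12.5 = -0.04667 cm^-1, so d_i1 = -21.429 cm.
m_1 = -(-21.429)/12.5 = 1.7143.
With d_i1 < 0 the first image is virtual and lies on the object side; the object distance for lens 2 is d_o2 = 49 - (-21.429) = 70.429 cm.
Lens 2: 1/d_i2 = 1/f_2 - 1/d_o2 = 1/(-16) - 1/(70.429) = -0.07670 cm^-1, so d_i2 = -13.038 cm.
m_2 = -(-13.038)/(70.429) = 0.1851.
The system's lateral magnification is m_1 m_2 = (1.7143)(0.1851) = 0.3174.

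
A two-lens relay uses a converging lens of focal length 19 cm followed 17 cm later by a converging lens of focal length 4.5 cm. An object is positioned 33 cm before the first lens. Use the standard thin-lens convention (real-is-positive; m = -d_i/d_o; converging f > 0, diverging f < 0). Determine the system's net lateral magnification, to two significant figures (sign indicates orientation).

-0.19

Lens 1: 1/d_i1 = 1/f_1 - 1/d_o1 = 1/19 - 1/33 = 0.02233 cm^-1, so d_i1 = 44.786 cm.
m_1 = -(44.786)/33 = -1.3571.
Since 44.786 cm > 17 cm, the first image lies past the second lens and serves as a virtual object: d_o2 = L - d_i1 = -27.786 cm.
Lens 2: 1/d_i2 = 1/f_2 - 1/d_o2 = 1/4.5 - 1/(-27.786) = 0.25821 cm^-1, so d_i2 = 3.873 cm.
m_2 = -(3.873)/(-27.786) = 0.1394.
The system's lateral magnification is m_1 m_2 = (-1.3571)(0.1394) = -0.1892.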